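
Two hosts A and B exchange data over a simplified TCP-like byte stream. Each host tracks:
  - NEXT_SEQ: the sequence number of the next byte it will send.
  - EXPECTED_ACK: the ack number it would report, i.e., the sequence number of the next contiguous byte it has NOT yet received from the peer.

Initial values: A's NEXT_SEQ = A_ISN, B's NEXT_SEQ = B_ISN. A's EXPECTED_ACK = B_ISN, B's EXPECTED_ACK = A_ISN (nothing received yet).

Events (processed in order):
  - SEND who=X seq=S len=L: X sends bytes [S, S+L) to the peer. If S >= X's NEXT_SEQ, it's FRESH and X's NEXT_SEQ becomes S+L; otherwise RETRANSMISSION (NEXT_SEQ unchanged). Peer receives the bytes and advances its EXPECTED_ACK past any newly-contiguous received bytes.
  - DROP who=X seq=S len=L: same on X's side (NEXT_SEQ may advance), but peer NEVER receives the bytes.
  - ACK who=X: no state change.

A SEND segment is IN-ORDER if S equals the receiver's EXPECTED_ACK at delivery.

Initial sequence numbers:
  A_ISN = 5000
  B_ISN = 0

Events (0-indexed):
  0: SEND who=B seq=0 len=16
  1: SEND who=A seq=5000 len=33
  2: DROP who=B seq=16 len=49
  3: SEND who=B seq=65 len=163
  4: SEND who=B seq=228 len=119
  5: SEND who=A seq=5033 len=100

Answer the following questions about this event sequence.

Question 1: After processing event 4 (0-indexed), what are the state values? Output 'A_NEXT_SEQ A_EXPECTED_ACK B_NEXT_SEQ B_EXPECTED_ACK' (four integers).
After event 0: A_seq=5000 A_ack=16 B_seq=16 B_ack=5000
After event 1: A_seq=5033 A_ack=16 B_seq=16 B_ack=5033
After event 2: A_seq=5033 A_ack=16 B_seq=65 B_ack=5033
After event 3: A_seq=5033 A_ack=16 B_seq=228 B_ack=5033
After event 4: A_seq=5033 A_ack=16 B_seq=347 B_ack=5033

5033 16 347 5033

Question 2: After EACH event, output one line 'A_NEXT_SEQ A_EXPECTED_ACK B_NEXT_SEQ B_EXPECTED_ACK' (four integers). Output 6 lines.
5000 16 16 5000
5033 16 16 5033
5033 16 65 5033
5033 16 228 5033
5033 16 347 5033
5133 16 347 5133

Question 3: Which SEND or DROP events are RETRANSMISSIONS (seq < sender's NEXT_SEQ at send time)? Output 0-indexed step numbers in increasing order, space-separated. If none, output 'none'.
Answer: none

Derivation:
Step 0: SEND seq=0 -> fresh
Step 1: SEND seq=5000 -> fresh
Step 2: DROP seq=16 -> fresh
Step 3: SEND seq=65 -> fresh
Step 4: SEND seq=228 -> fresh
Step 5: SEND seq=5033 -> fresh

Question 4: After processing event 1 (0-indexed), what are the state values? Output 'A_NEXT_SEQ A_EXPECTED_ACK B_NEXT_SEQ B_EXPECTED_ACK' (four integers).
After event 0: A_seq=5000 A_ack=16 B_seq=16 B_ack=5000
After event 1: A_seq=5033 A_ack=16 B_seq=16 B_ack=5033

5033 16 16 5033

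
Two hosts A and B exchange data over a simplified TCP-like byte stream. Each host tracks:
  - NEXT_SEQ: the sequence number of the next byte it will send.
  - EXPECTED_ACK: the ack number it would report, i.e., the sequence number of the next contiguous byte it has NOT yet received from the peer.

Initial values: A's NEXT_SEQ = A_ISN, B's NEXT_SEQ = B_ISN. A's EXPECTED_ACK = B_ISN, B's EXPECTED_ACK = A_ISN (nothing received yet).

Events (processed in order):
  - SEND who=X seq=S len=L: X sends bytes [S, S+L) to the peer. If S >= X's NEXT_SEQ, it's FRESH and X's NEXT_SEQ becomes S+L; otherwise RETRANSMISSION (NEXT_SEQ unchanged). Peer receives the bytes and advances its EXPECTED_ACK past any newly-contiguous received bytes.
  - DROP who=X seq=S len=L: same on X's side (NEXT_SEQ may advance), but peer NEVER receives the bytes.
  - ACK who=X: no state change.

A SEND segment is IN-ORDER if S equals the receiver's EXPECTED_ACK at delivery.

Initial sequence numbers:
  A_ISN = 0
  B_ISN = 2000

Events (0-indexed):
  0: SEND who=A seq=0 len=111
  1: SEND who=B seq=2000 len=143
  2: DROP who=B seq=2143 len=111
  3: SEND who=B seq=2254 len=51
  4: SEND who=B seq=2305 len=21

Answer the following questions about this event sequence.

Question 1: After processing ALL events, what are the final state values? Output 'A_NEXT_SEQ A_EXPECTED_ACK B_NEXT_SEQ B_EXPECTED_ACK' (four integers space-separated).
After event 0: A_seq=111 A_ack=2000 B_seq=2000 B_ack=111
After event 1: A_seq=111 A_ack=2143 B_seq=2143 B_ack=111
After event 2: A_seq=111 A_ack=2143 B_seq=2254 B_ack=111
After event 3: A_seq=111 A_ack=2143 B_seq=2305 B_ack=111
After event 4: A_seq=111 A_ack=2143 B_seq=2326 B_ack=111

Answer: 111 2143 2326 111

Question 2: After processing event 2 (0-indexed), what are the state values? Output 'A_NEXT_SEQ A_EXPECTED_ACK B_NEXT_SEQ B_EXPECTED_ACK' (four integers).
After event 0: A_seq=111 A_ack=2000 B_seq=2000 B_ack=111
After event 1: A_seq=111 A_ack=2143 B_seq=2143 B_ack=111
After event 2: A_seq=111 A_ack=2143 B_seq=2254 B_ack=111

111 2143 2254 111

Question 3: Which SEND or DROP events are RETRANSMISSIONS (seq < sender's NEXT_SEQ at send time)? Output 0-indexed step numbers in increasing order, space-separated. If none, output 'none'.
Step 0: SEND seq=0 -> fresh
Step 1: SEND seq=2000 -> fresh
Step 2: DROP seq=2143 -> fresh
Step 3: SEND seq=2254 -> fresh
Step 4: SEND seq=2305 -> fresh

Answer: none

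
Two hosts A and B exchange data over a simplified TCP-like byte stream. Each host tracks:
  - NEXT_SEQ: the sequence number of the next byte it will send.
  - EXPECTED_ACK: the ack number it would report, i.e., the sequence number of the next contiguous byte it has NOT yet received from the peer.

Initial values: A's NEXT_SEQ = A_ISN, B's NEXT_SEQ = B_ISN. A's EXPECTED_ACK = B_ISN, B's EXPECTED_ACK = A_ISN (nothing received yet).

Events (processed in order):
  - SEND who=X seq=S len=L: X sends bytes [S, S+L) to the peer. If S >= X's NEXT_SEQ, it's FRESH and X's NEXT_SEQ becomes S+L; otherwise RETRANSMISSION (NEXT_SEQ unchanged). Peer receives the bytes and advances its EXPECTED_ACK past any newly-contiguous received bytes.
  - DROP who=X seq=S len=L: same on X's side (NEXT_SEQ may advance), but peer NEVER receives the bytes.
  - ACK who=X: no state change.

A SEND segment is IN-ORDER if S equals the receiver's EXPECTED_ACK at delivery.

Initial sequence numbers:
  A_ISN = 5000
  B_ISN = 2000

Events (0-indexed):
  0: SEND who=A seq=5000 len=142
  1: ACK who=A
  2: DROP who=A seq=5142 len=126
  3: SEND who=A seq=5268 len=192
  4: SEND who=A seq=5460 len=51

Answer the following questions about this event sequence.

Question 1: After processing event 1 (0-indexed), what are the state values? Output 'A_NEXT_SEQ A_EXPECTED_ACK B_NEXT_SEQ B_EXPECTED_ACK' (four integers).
After event 0: A_seq=5142 A_ack=2000 B_seq=2000 B_ack=5142
After event 1: A_seq=5142 A_ack=2000 B_seq=2000 B_ack=5142

5142 2000 2000 5142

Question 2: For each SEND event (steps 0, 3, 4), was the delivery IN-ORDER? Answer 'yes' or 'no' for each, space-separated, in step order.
Step 0: SEND seq=5000 -> in-order
Step 3: SEND seq=5268 -> out-of-order
Step 4: SEND seq=5460 -> out-of-order

Answer: yes no no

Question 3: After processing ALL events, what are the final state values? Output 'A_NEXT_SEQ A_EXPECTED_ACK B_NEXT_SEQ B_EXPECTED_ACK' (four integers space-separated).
After event 0: A_seq=5142 A_ack=2000 B_seq=2000 B_ack=5142
After event 1: A_seq=5142 A_ack=2000 B_seq=2000 B_ack=5142
After event 2: A_seq=5268 A_ack=2000 B_seq=2000 B_ack=5142
After event 3: A_seq=5460 A_ack=2000 B_seq=2000 B_ack=5142
After event 4: A_seq=5511 A_ack=2000 B_seq=2000 B_ack=5142

Answer: 5511 2000 2000 5142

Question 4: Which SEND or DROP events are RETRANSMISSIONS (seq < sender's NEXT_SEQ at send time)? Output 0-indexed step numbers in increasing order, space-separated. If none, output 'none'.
Step 0: SEND seq=5000 -> fresh
Step 2: DROP seq=5142 -> fresh
Step 3: SEND seq=5268 -> fresh
Step 4: SEND seq=5460 -> fresh

Answer: none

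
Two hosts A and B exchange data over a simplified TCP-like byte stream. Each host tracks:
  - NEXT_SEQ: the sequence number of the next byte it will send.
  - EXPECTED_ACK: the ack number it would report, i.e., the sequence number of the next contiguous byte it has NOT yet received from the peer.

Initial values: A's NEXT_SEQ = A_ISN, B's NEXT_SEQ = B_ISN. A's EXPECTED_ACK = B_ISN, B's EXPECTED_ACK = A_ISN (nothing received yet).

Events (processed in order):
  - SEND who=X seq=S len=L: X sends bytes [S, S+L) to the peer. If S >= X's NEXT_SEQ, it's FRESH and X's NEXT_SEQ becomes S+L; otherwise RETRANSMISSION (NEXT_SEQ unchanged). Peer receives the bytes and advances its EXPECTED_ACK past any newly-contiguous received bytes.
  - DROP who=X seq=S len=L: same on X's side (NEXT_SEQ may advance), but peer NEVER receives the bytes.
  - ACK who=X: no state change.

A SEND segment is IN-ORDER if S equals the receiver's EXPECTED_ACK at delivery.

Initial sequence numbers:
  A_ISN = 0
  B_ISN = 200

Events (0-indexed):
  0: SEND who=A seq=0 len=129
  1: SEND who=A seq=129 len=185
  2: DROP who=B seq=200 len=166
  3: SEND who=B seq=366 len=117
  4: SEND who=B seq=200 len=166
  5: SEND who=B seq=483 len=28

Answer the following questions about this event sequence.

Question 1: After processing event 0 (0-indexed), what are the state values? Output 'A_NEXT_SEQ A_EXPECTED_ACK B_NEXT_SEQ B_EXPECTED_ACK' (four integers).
After event 0: A_seq=129 A_ack=200 B_seq=200 B_ack=129

129 200 200 129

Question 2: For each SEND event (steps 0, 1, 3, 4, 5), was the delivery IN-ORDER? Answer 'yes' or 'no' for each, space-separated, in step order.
Answer: yes yes no yes yes

Derivation:
Step 0: SEND seq=0 -> in-order
Step 1: SEND seq=129 -> in-order
Step 3: SEND seq=366 -> out-of-order
Step 4: SEND seq=200 -> in-order
Step 5: SEND seq=483 -> in-order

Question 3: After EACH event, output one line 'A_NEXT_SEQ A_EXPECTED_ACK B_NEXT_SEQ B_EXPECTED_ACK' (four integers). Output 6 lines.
129 200 200 129
314 200 200 314
314 200 366 314
314 200 483 314
314 483 483 314
314 511 511 314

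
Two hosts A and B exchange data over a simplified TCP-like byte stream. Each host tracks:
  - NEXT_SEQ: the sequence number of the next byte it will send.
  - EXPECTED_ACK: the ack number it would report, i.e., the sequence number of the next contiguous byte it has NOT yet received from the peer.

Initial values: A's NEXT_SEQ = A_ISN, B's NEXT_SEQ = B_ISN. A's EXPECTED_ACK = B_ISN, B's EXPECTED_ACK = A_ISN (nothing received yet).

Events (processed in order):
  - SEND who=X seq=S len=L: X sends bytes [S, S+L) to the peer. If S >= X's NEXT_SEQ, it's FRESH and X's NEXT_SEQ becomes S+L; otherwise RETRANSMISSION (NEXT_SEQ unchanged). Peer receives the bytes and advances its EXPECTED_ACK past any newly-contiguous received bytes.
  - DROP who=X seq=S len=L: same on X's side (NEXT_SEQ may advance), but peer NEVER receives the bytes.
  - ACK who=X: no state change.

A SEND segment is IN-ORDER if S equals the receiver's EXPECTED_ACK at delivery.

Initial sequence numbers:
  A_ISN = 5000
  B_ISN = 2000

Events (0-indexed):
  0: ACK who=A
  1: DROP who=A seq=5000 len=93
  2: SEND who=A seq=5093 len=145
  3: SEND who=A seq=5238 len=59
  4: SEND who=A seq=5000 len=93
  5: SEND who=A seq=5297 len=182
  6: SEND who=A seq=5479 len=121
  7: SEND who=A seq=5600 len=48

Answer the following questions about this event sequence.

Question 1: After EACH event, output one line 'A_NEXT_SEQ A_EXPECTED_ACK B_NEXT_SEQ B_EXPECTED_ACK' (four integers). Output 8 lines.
5000 2000 2000 5000
5093 2000 2000 5000
5238 2000 2000 5000
5297 2000 2000 5000
5297 2000 2000 5297
5479 2000 2000 5479
5600 2000 2000 5600
5648 2000 2000 5648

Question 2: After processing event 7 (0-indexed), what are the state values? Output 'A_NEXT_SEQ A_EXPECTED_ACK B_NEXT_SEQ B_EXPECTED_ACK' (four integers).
After event 0: A_seq=5000 A_ack=2000 B_seq=2000 B_ack=5000
After event 1: A_seq=5093 A_ack=2000 B_seq=2000 B_ack=5000
After event 2: A_seq=5238 A_ack=2000 B_seq=2000 B_ack=5000
After event 3: A_seq=5297 A_ack=2000 B_seq=2000 B_ack=5000
After event 4: A_seq=5297 A_ack=2000 B_seq=2000 B_ack=5297
After event 5: A_seq=5479 A_ack=2000 B_seq=2000 B_ack=5479
After event 6: A_seq=5600 A_ack=2000 B_seq=2000 B_ack=5600
After event 7: A_seq=5648 A_ack=2000 B_seq=2000 B_ack=5648

5648 2000 2000 5648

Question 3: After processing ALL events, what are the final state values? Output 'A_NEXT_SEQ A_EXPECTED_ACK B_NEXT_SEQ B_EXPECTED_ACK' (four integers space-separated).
After event 0: A_seq=5000 A_ack=2000 B_seq=2000 B_ack=5000
After event 1: A_seq=5093 A_ack=2000 B_seq=2000 B_ack=5000
After event 2: A_seq=5238 A_ack=2000 B_seq=2000 B_ack=5000
After event 3: A_seq=5297 A_ack=2000 B_seq=2000 B_ack=5000
After event 4: A_seq=5297 A_ack=2000 B_seq=2000 B_ack=5297
After event 5: A_seq=5479 A_ack=2000 B_seq=2000 B_ack=5479
After event 6: A_seq=5600 A_ack=2000 B_seq=2000 B_ack=5600
After event 7: A_seq=5648 A_ack=2000 B_seq=2000 B_ack=5648

Answer: 5648 2000 2000 5648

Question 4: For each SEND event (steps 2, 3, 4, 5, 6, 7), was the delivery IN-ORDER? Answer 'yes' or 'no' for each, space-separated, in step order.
Step 2: SEND seq=5093 -> out-of-order
Step 3: SEND seq=5238 -> out-of-order
Step 4: SEND seq=5000 -> in-order
Step 5: SEND seq=5297 -> in-order
Step 6: SEND seq=5479 -> in-order
Step 7: SEND seq=5600 -> in-order

Answer: no no yes yes yes yes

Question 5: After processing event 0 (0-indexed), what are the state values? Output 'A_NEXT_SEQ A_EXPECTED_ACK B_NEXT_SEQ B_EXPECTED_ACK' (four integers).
After event 0: A_seq=5000 A_ack=2000 B_seq=2000 B_ack=5000

5000 2000 2000 5000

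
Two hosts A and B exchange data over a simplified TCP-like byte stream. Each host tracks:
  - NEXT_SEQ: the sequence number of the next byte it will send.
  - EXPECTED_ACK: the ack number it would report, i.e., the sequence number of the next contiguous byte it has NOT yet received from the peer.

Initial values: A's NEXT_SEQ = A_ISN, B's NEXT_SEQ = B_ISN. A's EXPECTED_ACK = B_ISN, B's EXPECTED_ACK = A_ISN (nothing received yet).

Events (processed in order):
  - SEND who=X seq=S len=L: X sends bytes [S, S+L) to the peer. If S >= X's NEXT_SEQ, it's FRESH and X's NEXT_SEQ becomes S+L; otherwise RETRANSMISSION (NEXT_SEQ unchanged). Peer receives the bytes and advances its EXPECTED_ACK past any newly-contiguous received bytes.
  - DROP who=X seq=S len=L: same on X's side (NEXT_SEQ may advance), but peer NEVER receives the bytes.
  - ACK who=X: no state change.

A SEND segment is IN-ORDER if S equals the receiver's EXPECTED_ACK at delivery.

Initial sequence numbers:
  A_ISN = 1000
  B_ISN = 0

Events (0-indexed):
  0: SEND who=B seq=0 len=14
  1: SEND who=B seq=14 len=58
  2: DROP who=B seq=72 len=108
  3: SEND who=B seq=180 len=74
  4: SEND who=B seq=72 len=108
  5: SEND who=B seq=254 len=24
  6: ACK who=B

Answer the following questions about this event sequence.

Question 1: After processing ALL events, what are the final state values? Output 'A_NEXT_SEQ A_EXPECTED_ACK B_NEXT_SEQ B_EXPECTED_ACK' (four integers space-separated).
Answer: 1000 278 278 1000

Derivation:
After event 0: A_seq=1000 A_ack=14 B_seq=14 B_ack=1000
After event 1: A_seq=1000 A_ack=72 B_seq=72 B_ack=1000
After event 2: A_seq=1000 A_ack=72 B_seq=180 B_ack=1000
After event 3: A_seq=1000 A_ack=72 B_seq=254 B_ack=1000
After event 4: A_seq=1000 A_ack=254 B_seq=254 B_ack=1000
After event 5: A_seq=1000 A_ack=278 B_seq=278 B_ack=1000
After event 6: A_seq=1000 A_ack=278 B_seq=278 B_ack=1000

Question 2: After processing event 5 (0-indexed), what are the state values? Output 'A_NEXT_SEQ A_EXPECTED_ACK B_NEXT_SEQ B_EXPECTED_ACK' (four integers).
After event 0: A_seq=1000 A_ack=14 B_seq=14 B_ack=1000
After event 1: A_seq=1000 A_ack=72 B_seq=72 B_ack=1000
After event 2: A_seq=1000 A_ack=72 B_seq=180 B_ack=1000
After event 3: A_seq=1000 A_ack=72 B_seq=254 B_ack=1000
After event 4: A_seq=1000 A_ack=254 B_seq=254 B_ack=1000
After event 5: A_seq=1000 A_ack=278 B_seq=278 B_ack=1000

1000 278 278 1000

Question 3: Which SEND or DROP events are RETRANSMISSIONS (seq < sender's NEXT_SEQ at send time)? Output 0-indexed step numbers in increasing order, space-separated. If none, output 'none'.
Answer: 4

Derivation:
Step 0: SEND seq=0 -> fresh
Step 1: SEND seq=14 -> fresh
Step 2: DROP seq=72 -> fresh
Step 3: SEND seq=180 -> fresh
Step 4: SEND seq=72 -> retransmit
Step 5: SEND seq=254 -> fresh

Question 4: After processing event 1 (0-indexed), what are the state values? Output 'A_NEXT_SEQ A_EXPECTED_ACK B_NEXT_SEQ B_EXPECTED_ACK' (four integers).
After event 0: A_seq=1000 A_ack=14 B_seq=14 B_ack=1000
After event 1: A_seq=1000 A_ack=72 B_seq=72 B_ack=1000

1000 72 72 1000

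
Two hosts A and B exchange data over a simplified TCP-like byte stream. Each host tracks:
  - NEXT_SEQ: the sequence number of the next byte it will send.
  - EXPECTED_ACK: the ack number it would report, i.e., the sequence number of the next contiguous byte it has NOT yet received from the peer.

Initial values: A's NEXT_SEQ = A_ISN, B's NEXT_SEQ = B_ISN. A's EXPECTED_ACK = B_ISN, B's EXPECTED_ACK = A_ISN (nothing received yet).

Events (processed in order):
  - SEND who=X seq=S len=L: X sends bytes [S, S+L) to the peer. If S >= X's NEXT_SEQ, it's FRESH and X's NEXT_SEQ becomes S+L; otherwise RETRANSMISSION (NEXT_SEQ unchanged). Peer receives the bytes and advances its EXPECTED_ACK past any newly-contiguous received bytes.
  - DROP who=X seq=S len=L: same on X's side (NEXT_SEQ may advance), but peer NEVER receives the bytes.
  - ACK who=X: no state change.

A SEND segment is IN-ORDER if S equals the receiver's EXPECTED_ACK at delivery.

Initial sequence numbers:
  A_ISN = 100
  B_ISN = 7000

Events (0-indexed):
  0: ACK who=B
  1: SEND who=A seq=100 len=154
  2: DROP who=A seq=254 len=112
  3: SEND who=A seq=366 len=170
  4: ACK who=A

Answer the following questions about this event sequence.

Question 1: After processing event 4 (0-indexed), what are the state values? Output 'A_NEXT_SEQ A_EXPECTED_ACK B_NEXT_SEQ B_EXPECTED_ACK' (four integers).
After event 0: A_seq=100 A_ack=7000 B_seq=7000 B_ack=100
After event 1: A_seq=254 A_ack=7000 B_seq=7000 B_ack=254
After event 2: A_seq=366 A_ack=7000 B_seq=7000 B_ack=254
After event 3: A_seq=536 A_ack=7000 B_seq=7000 B_ack=254
After event 4: A_seq=536 A_ack=7000 B_seq=7000 B_ack=254

536 7000 7000 254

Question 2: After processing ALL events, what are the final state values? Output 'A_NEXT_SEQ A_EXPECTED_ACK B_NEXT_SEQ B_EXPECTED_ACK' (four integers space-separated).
Answer: 536 7000 7000 254

Derivation:
After event 0: A_seq=100 A_ack=7000 B_seq=7000 B_ack=100
After event 1: A_seq=254 A_ack=7000 B_seq=7000 B_ack=254
After event 2: A_seq=366 A_ack=7000 B_seq=7000 B_ack=254
After event 3: A_seq=536 A_ack=7000 B_seq=7000 B_ack=254
After event 4: A_seq=536 A_ack=7000 B_seq=7000 B_ack=254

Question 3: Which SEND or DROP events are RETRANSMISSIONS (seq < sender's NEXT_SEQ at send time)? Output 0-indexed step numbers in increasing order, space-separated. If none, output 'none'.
Answer: none

Derivation:
Step 1: SEND seq=100 -> fresh
Step 2: DROP seq=254 -> fresh
Step 3: SEND seq=366 -> fresh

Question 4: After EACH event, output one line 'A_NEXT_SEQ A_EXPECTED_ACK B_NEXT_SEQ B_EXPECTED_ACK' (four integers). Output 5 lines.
100 7000 7000 100
254 7000 7000 254
366 7000 7000 254
536 7000 7000 254
536 7000 7000 254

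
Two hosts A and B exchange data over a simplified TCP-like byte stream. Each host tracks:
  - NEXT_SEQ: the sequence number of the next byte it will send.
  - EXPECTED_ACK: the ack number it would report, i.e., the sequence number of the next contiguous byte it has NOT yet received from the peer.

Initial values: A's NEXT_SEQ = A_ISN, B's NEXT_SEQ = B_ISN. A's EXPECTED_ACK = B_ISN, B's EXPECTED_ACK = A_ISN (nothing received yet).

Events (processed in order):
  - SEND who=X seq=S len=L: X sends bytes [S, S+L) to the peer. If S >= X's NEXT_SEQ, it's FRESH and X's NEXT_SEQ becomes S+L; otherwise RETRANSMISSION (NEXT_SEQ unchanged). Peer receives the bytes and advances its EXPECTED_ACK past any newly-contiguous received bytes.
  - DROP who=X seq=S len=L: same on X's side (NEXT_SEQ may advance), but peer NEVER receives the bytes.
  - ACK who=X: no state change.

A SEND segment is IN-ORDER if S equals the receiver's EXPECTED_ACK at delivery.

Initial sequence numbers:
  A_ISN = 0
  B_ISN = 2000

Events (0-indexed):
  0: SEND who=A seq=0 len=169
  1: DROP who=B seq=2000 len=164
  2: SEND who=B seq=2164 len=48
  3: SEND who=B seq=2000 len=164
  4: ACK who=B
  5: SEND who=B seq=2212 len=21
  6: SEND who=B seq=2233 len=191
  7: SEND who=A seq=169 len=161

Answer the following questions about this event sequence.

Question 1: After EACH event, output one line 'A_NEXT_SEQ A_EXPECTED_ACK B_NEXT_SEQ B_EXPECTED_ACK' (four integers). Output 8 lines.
169 2000 2000 169
169 2000 2164 169
169 2000 2212 169
169 2212 2212 169
169 2212 2212 169
169 2233 2233 169
169 2424 2424 169
330 2424 2424 330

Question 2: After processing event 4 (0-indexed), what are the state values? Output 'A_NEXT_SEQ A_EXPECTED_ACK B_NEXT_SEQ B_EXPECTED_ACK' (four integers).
After event 0: A_seq=169 A_ack=2000 B_seq=2000 B_ack=169
After event 1: A_seq=169 A_ack=2000 B_seq=2164 B_ack=169
After event 2: A_seq=169 A_ack=2000 B_seq=2212 B_ack=169
After event 3: A_seq=169 A_ack=2212 B_seq=2212 B_ack=169
After event 4: A_seq=169 A_ack=2212 B_seq=2212 B_ack=169

169 2212 2212 169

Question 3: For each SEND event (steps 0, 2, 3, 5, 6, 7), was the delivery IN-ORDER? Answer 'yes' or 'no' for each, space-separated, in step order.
Step 0: SEND seq=0 -> in-order
Step 2: SEND seq=2164 -> out-of-order
Step 3: SEND seq=2000 -> in-order
Step 5: SEND seq=2212 -> in-order
Step 6: SEND seq=2233 -> in-order
Step 7: SEND seq=169 -> in-order

Answer: yes no yes yes yes yes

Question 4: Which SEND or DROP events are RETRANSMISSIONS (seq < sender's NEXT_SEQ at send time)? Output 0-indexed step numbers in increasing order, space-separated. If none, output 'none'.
Step 0: SEND seq=0 -> fresh
Step 1: DROP seq=2000 -> fresh
Step 2: SEND seq=2164 -> fresh
Step 3: SEND seq=2000 -> retransmit
Step 5: SEND seq=2212 -> fresh
Step 6: SEND seq=2233 -> fresh
Step 7: SEND seq=169 -> fresh

Answer: 3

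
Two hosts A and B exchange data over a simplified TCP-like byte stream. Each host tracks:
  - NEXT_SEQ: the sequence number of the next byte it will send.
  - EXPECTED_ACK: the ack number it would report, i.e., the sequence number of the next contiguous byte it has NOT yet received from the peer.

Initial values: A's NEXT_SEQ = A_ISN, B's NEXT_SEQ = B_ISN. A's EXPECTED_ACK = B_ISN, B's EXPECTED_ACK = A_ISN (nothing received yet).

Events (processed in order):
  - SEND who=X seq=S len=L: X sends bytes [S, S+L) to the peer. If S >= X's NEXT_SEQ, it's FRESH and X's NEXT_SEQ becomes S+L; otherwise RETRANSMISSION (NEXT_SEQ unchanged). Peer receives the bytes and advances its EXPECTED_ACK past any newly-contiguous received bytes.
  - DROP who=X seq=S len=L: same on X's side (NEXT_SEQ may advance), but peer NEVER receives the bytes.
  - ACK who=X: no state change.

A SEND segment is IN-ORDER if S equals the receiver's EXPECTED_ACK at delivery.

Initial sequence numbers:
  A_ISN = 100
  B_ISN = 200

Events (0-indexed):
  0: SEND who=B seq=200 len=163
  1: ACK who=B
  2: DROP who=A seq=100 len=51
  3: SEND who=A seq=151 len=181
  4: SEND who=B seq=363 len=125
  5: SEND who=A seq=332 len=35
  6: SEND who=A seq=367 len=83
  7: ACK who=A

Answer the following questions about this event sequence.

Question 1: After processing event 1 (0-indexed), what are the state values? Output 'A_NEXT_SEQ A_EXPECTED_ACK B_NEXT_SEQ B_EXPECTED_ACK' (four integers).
After event 0: A_seq=100 A_ack=363 B_seq=363 B_ack=100
After event 1: A_seq=100 A_ack=363 B_seq=363 B_ack=100

100 363 363 100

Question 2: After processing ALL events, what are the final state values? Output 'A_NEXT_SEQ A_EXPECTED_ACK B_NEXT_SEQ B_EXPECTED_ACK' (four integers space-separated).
Answer: 450 488 488 100

Derivation:
After event 0: A_seq=100 A_ack=363 B_seq=363 B_ack=100
After event 1: A_seq=100 A_ack=363 B_seq=363 B_ack=100
After event 2: A_seq=151 A_ack=363 B_seq=363 B_ack=100
After event 3: A_seq=332 A_ack=363 B_seq=363 B_ack=100
After event 4: A_seq=332 A_ack=488 B_seq=488 B_ack=100
After event 5: A_seq=367 A_ack=488 B_seq=488 B_ack=100
After event 6: A_seq=450 A_ack=488 B_seq=488 B_ack=100
After event 7: A_seq=450 A_ack=488 B_seq=488 B_ack=100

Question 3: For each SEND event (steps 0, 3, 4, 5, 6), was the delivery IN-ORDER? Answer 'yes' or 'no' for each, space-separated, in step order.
Answer: yes no yes no no

Derivation:
Step 0: SEND seq=200 -> in-order
Step 3: SEND seq=151 -> out-of-order
Step 4: SEND seq=363 -> in-order
Step 5: SEND seq=332 -> out-of-order
Step 6: SEND seq=367 -> out-of-order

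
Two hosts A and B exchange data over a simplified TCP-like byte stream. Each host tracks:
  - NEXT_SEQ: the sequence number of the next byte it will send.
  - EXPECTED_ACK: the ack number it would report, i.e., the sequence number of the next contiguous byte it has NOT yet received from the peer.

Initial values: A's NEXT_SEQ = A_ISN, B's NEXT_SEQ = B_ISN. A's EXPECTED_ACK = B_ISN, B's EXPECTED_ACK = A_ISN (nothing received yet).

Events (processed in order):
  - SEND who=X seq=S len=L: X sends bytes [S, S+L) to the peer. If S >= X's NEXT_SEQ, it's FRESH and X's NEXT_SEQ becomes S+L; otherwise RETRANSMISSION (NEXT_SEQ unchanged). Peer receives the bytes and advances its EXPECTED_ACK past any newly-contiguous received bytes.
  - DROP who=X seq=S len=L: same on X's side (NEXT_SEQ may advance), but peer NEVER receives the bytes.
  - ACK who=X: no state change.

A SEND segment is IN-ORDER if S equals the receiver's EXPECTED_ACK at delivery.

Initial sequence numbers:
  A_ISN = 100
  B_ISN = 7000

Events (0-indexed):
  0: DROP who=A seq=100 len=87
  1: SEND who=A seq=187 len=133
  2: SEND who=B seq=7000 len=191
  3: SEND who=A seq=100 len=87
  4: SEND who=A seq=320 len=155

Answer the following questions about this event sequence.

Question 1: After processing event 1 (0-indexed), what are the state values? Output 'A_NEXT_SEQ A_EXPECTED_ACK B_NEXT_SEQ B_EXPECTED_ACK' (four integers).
After event 0: A_seq=187 A_ack=7000 B_seq=7000 B_ack=100
After event 1: A_seq=320 A_ack=7000 B_seq=7000 B_ack=100

320 7000 7000 100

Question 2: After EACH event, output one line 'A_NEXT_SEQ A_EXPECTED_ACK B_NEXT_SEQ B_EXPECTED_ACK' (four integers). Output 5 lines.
187 7000 7000 100
320 7000 7000 100
320 7191 7191 100
320 7191 7191 320
475 7191 7191 475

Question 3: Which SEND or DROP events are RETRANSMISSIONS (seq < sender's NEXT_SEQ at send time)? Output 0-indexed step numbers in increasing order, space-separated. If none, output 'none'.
Answer: 3

Derivation:
Step 0: DROP seq=100 -> fresh
Step 1: SEND seq=187 -> fresh
Step 2: SEND seq=7000 -> fresh
Step 3: SEND seq=100 -> retransmit
Step 4: SEND seq=320 -> fresh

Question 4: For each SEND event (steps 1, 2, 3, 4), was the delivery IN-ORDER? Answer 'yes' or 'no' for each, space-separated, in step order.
Step 1: SEND seq=187 -> out-of-order
Step 2: SEND seq=7000 -> in-order
Step 3: SEND seq=100 -> in-order
Step 4: SEND seq=320 -> in-order

Answer: no yes yes yes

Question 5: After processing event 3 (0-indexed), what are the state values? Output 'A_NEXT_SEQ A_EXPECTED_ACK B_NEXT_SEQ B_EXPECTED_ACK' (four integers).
After event 0: A_seq=187 A_ack=7000 B_seq=7000 B_ack=100
After event 1: A_seq=320 A_ack=7000 B_seq=7000 B_ack=100
After event 2: A_seq=320 A_ack=7191 B_seq=7191 B_ack=100
After event 3: A_seq=320 A_ack=7191 B_seq=7191 B_ack=320

320 7191 7191 320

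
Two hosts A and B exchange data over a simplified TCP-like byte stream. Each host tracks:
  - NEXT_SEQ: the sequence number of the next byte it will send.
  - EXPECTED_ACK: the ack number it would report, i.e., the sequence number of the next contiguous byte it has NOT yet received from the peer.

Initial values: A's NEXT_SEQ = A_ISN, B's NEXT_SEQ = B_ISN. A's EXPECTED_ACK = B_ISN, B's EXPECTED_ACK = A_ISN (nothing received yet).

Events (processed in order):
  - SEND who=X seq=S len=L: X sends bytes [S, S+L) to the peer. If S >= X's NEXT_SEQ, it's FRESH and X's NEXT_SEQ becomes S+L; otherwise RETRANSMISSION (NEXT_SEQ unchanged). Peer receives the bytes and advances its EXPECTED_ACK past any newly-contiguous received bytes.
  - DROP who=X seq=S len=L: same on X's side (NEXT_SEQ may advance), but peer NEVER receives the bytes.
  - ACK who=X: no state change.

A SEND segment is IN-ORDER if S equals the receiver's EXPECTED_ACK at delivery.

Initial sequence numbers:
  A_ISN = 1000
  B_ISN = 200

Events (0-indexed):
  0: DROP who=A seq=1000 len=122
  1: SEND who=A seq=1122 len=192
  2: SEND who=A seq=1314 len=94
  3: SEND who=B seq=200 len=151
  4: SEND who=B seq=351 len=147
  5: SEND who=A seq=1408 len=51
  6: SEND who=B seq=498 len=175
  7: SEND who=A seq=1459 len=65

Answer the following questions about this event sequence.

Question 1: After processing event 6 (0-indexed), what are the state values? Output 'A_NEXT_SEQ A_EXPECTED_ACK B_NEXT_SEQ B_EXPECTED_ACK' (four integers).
After event 0: A_seq=1122 A_ack=200 B_seq=200 B_ack=1000
After event 1: A_seq=1314 A_ack=200 B_seq=200 B_ack=1000
After event 2: A_seq=1408 A_ack=200 B_seq=200 B_ack=1000
After event 3: A_seq=1408 A_ack=351 B_seq=351 B_ack=1000
After event 4: A_seq=1408 A_ack=498 B_seq=498 B_ack=1000
After event 5: A_seq=1459 A_ack=498 B_seq=498 B_ack=1000
After event 6: A_seq=1459 A_ack=673 B_seq=673 B_ack=1000

1459 673 673 1000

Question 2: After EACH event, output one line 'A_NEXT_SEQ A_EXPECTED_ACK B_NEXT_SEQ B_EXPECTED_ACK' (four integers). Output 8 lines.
1122 200 200 1000
1314 200 200 1000
1408 200 200 1000
1408 351 351 1000
1408 498 498 1000
1459 498 498 1000
1459 673 673 1000
1524 673 673 1000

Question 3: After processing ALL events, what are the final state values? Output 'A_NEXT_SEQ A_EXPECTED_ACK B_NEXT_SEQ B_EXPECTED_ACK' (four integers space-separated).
Answer: 1524 673 673 1000

Derivation:
After event 0: A_seq=1122 A_ack=200 B_seq=200 B_ack=1000
After event 1: A_seq=1314 A_ack=200 B_seq=200 B_ack=1000
After event 2: A_seq=1408 A_ack=200 B_seq=200 B_ack=1000
After event 3: A_seq=1408 A_ack=351 B_seq=351 B_ack=1000
After event 4: A_seq=1408 A_ack=498 B_seq=498 B_ack=1000
After event 5: A_seq=1459 A_ack=498 B_seq=498 B_ack=1000
After event 6: A_seq=1459 A_ack=673 B_seq=673 B_ack=1000
After event 7: A_seq=1524 A_ack=673 B_seq=673 B_ack=1000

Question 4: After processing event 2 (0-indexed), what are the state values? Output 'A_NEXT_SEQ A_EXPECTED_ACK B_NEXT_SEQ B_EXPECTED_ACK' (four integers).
After event 0: A_seq=1122 A_ack=200 B_seq=200 B_ack=1000
After event 1: A_seq=1314 A_ack=200 B_seq=200 B_ack=1000
After event 2: A_seq=1408 A_ack=200 B_seq=200 B_ack=1000

1408 200 200 1000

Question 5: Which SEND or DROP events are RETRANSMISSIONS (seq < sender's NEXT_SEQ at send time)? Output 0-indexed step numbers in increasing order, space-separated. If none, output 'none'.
Answer: none

Derivation:
Step 0: DROP seq=1000 -> fresh
Step 1: SEND seq=1122 -> fresh
Step 2: SEND seq=1314 -> fresh
Step 3: SEND seq=200 -> fresh
Step 4: SEND seq=351 -> fresh
Step 5: SEND seq=1408 -> fresh
Step 6: SEND seq=498 -> fresh
Step 7: SEND seq=1459 -> fresh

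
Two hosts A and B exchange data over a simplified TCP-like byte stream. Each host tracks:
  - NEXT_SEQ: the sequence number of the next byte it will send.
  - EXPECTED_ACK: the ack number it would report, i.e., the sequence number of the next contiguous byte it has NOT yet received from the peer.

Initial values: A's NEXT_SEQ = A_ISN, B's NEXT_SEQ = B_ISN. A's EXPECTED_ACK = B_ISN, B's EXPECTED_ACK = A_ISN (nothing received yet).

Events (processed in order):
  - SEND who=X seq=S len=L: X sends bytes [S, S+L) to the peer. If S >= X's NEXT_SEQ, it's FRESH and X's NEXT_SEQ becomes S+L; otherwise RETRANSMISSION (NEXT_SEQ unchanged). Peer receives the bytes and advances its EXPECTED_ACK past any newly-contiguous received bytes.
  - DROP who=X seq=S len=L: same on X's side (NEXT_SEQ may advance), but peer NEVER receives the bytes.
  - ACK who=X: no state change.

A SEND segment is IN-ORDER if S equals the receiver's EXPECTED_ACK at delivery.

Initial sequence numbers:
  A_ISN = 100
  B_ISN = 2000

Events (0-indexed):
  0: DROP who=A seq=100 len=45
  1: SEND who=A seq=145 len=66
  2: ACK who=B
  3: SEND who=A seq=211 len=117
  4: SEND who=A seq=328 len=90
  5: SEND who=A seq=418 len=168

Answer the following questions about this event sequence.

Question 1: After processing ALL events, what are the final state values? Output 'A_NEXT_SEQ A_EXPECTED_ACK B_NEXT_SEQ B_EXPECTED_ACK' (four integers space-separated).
After event 0: A_seq=145 A_ack=2000 B_seq=2000 B_ack=100
After event 1: A_seq=211 A_ack=2000 B_seq=2000 B_ack=100
After event 2: A_seq=211 A_ack=2000 B_seq=2000 B_ack=100
After event 3: A_seq=328 A_ack=2000 B_seq=2000 B_ack=100
After event 4: A_seq=418 A_ack=2000 B_seq=2000 B_ack=100
After event 5: A_seq=586 A_ack=2000 B_seq=2000 B_ack=100

Answer: 586 2000 2000 100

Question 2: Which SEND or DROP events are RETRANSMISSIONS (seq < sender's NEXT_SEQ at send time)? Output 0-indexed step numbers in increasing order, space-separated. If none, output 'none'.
Answer: none

Derivation:
Step 0: DROP seq=100 -> fresh
Step 1: SEND seq=145 -> fresh
Step 3: SEND seq=211 -> fresh
Step 4: SEND seq=328 -> fresh
Step 5: SEND seq=418 -> fresh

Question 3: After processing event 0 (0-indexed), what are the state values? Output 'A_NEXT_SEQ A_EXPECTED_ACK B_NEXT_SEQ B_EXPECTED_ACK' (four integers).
After event 0: A_seq=145 A_ack=2000 B_seq=2000 B_ack=100

145 2000 2000 100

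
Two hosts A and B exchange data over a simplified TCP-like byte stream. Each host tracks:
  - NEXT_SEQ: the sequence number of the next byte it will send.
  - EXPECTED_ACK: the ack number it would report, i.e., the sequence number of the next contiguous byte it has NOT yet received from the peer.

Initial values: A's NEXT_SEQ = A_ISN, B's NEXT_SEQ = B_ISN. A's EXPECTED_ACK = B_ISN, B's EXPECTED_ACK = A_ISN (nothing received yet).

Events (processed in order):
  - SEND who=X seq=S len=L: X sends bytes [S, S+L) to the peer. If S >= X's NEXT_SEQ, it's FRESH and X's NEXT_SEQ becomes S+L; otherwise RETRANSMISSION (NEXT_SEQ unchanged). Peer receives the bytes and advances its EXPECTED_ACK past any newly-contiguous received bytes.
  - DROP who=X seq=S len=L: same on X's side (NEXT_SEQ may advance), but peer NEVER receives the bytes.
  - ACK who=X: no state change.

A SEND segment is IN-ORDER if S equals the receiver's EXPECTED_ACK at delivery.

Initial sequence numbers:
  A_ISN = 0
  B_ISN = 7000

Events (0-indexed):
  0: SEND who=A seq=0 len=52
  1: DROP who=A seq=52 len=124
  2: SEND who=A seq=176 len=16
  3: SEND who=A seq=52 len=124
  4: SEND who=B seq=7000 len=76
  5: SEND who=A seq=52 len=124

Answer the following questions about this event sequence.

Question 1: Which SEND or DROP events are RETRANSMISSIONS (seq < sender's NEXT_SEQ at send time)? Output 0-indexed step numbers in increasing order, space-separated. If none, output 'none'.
Answer: 3 5

Derivation:
Step 0: SEND seq=0 -> fresh
Step 1: DROP seq=52 -> fresh
Step 2: SEND seq=176 -> fresh
Step 3: SEND seq=52 -> retransmit
Step 4: SEND seq=7000 -> fresh
Step 5: SEND seq=52 -> retransmit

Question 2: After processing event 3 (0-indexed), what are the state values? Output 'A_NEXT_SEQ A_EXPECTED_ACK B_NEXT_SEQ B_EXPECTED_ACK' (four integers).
After event 0: A_seq=52 A_ack=7000 B_seq=7000 B_ack=52
After event 1: A_seq=176 A_ack=7000 B_seq=7000 B_ack=52
After event 2: A_seq=192 A_ack=7000 B_seq=7000 B_ack=52
After event 3: A_seq=192 A_ack=7000 B_seq=7000 B_ack=192

192 7000 7000 192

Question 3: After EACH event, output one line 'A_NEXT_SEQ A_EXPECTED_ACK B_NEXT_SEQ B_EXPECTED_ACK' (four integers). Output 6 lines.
52 7000 7000 52
176 7000 7000 52
192 7000 7000 52
192 7000 7000 192
192 7076 7076 192
192 7076 7076 192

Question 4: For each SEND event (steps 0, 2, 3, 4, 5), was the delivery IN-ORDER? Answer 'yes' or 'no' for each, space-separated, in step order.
Answer: yes no yes yes no

Derivation:
Step 0: SEND seq=0 -> in-order
Step 2: SEND seq=176 -> out-of-order
Step 3: SEND seq=52 -> in-order
Step 4: SEND seq=7000 -> in-order
Step 5: SEND seq=52 -> out-of-order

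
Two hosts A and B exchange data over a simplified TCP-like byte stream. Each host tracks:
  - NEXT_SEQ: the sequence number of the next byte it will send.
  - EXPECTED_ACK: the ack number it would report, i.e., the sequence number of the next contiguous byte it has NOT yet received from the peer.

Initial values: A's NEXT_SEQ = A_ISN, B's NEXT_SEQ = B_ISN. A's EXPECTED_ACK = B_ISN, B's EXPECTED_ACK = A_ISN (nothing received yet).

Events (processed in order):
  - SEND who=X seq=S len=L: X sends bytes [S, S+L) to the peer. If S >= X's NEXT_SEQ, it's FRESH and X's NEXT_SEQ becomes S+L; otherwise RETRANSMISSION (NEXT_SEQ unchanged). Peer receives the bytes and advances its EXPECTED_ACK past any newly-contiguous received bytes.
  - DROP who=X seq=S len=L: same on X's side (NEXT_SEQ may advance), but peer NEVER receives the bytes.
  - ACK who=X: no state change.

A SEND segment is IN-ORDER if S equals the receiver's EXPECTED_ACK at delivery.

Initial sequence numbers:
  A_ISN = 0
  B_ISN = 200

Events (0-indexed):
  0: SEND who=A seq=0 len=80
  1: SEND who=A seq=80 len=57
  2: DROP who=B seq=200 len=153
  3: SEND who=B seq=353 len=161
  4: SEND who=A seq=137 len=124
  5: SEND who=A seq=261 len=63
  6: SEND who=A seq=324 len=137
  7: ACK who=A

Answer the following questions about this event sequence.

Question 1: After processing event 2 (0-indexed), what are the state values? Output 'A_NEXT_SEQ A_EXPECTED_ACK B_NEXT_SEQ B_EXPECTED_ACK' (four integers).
After event 0: A_seq=80 A_ack=200 B_seq=200 B_ack=80
After event 1: A_seq=137 A_ack=200 B_seq=200 B_ack=137
After event 2: A_seq=137 A_ack=200 B_seq=353 B_ack=137

137 200 353 137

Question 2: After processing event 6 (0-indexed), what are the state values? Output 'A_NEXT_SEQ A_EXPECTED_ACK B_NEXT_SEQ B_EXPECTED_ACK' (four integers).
After event 0: A_seq=80 A_ack=200 B_seq=200 B_ack=80
After event 1: A_seq=137 A_ack=200 B_seq=200 B_ack=137
After event 2: A_seq=137 A_ack=200 B_seq=353 B_ack=137
After event 3: A_seq=137 A_ack=200 B_seq=514 B_ack=137
After event 4: A_seq=261 A_ack=200 B_seq=514 B_ack=261
After event 5: A_seq=324 A_ack=200 B_seq=514 B_ack=324
After event 6: A_seq=461 A_ack=200 B_seq=514 B_ack=461

461 200 514 461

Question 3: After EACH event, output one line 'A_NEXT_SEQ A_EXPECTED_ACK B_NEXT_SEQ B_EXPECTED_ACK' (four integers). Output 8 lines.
80 200 200 80
137 200 200 137
137 200 353 137
137 200 514 137
261 200 514 261
324 200 514 324
461 200 514 461
461 200 514 461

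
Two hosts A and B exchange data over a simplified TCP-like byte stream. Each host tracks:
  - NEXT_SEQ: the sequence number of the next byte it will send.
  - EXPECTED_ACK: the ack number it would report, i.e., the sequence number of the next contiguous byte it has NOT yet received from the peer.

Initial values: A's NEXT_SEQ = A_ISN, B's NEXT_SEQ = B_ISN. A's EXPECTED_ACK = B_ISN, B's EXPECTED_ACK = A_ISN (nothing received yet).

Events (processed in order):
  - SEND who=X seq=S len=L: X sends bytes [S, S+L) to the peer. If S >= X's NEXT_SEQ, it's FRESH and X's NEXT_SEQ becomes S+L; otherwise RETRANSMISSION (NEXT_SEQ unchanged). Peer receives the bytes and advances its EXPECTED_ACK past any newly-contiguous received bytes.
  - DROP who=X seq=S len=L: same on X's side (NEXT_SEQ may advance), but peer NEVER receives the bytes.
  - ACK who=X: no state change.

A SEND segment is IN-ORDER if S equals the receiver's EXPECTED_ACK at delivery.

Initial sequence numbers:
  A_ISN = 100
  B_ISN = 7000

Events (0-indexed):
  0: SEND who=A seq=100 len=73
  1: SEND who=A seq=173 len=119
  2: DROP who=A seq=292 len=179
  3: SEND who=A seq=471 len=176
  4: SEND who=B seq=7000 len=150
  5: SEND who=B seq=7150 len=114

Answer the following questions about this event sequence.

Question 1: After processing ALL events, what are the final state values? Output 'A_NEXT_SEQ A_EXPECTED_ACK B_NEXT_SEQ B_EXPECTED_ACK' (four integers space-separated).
Answer: 647 7264 7264 292

Derivation:
After event 0: A_seq=173 A_ack=7000 B_seq=7000 B_ack=173
After event 1: A_seq=292 A_ack=7000 B_seq=7000 B_ack=292
After event 2: A_seq=471 A_ack=7000 B_seq=7000 B_ack=292
After event 3: A_seq=647 A_ack=7000 B_seq=7000 B_ack=292
After event 4: A_seq=647 A_ack=7150 B_seq=7150 B_ack=292
After event 5: A_seq=647 A_ack=7264 B_seq=7264 B_ack=292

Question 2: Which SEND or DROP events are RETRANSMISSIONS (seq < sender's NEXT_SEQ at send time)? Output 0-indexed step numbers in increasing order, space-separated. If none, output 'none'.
Answer: none

Derivation:
Step 0: SEND seq=100 -> fresh
Step 1: SEND seq=173 -> fresh
Step 2: DROP seq=292 -> fresh
Step 3: SEND seq=471 -> fresh
Step 4: SEND seq=7000 -> fresh
Step 5: SEND seq=7150 -> fresh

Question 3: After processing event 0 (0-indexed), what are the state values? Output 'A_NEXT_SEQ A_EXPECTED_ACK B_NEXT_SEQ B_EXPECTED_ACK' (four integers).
After event 0: A_seq=173 A_ack=7000 B_seq=7000 B_ack=173

173 7000 7000 173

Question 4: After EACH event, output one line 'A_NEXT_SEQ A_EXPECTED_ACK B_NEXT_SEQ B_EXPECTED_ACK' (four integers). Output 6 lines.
173 7000 7000 173
292 7000 7000 292
471 7000 7000 292
647 7000 7000 292
647 7150 7150 292
647 7264 7264 292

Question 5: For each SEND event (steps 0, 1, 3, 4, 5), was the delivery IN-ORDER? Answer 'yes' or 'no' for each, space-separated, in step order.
Answer: yes yes no yes yes

Derivation:
Step 0: SEND seq=100 -> in-order
Step 1: SEND seq=173 -> in-order
Step 3: SEND seq=471 -> out-of-order
Step 4: SEND seq=7000 -> in-order
Step 5: SEND seq=7150 -> in-order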